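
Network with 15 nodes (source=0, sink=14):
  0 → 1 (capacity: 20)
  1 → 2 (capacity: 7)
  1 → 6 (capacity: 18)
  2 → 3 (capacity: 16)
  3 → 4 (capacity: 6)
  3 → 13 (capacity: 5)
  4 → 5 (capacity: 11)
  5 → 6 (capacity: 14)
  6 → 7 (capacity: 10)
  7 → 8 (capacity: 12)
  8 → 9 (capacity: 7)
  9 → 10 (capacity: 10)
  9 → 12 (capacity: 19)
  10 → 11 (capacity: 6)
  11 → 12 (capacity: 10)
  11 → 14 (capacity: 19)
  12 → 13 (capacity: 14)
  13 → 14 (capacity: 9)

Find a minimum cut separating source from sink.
Min cut value = 12, edges: (3,13), (8,9)

Min cut value: 12
Partition: S = [0, 1, 2, 3, 4, 5, 6, 7, 8], T = [9, 10, 11, 12, 13, 14]
Cut edges: (3,13), (8,9)

By max-flow min-cut theorem, max flow = min cut = 12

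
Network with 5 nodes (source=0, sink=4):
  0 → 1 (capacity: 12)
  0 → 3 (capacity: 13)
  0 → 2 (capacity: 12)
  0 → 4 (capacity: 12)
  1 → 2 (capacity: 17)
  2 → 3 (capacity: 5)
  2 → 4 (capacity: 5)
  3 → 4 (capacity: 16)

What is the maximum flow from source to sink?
Maximum flow = 33

Max flow: 33

Flow assignment:
  0 → 3: 11/13
  0 → 2: 10/12
  0 → 4: 12/12
  2 → 3: 5/5
  2 → 4: 5/5
  3 → 4: 16/16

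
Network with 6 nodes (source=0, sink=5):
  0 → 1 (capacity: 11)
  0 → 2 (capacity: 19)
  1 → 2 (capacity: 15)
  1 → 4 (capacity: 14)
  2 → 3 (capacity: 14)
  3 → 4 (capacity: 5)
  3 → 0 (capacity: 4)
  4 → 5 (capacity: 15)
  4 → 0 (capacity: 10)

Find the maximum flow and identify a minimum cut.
Max flow = 15, Min cut edges: (4,5)

Maximum flow: 15
Minimum cut: (4,5)
Partition: S = [0, 1, 2, 3, 4], T = [5]

Max-flow min-cut theorem verified: both equal 15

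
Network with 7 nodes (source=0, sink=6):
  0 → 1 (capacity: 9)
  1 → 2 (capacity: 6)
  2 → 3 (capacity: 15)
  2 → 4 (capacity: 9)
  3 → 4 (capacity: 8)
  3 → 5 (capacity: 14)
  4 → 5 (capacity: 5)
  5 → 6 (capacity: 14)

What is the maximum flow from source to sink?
Maximum flow = 6

Max flow: 6

Flow assignment:
  0 → 1: 6/9
  1 → 2: 6/6
  2 → 3: 6/15
  3 → 5: 6/14
  5 → 6: 6/14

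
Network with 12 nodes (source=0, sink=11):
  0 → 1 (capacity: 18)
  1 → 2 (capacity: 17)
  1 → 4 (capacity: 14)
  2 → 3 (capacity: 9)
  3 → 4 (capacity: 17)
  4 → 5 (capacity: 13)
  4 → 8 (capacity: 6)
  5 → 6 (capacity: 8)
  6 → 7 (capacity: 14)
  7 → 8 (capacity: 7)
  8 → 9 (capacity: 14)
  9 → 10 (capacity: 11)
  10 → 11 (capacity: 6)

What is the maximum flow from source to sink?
Maximum flow = 6

Max flow: 6

Flow assignment:
  0 → 1: 6/18
  1 → 2: 4/17
  1 → 4: 2/14
  2 → 3: 4/9
  3 → 4: 4/17
  4 → 5: 6/13
  5 → 6: 6/8
  6 → 7: 6/14
  7 → 8: 6/7
  8 → 9: 6/14
  9 → 10: 6/11
  10 → 11: 6/6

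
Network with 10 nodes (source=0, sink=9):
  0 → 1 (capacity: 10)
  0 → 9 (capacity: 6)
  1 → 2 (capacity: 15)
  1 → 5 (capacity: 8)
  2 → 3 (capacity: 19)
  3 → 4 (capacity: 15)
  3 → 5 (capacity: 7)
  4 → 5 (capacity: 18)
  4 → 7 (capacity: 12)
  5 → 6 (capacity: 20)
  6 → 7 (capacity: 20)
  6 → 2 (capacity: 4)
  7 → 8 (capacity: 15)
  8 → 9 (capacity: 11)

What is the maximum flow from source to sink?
Maximum flow = 16

Max flow: 16

Flow assignment:
  0 → 1: 10/10
  0 → 9: 6/6
  1 → 2: 2/15
  1 → 5: 8/8
  2 → 3: 2/19
  3 → 4: 2/15
  4 → 7: 2/12
  5 → 6: 8/20
  6 → 7: 8/20
  7 → 8: 10/15
  8 → 9: 10/11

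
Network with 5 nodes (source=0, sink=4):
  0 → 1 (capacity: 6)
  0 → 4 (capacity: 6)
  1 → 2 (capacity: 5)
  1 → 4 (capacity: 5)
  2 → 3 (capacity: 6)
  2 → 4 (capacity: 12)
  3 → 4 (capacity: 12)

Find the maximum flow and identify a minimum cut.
Max flow = 12, Min cut edges: (0,1), (0,4)

Maximum flow: 12
Minimum cut: (0,1), (0,4)
Partition: S = [0], T = [1, 2, 3, 4]

Max-flow min-cut theorem verified: both equal 12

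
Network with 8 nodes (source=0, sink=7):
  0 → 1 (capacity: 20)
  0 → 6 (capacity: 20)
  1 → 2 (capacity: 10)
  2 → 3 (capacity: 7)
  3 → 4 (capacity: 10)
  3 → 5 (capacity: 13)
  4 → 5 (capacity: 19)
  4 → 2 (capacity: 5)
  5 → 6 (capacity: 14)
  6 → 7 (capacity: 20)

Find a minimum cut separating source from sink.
Min cut value = 20, edges: (6,7)

Min cut value: 20
Partition: S = [0, 1, 2, 3, 4, 5, 6], T = [7]
Cut edges: (6,7)

By max-flow min-cut theorem, max flow = min cut = 20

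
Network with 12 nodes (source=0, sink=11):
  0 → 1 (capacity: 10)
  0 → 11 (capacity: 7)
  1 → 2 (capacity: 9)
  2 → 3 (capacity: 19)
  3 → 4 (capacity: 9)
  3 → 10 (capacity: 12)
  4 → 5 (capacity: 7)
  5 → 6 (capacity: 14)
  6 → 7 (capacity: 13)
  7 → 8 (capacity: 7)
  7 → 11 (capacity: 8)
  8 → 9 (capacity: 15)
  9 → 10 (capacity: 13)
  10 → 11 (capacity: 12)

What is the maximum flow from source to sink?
Maximum flow = 16

Max flow: 16

Flow assignment:
  0 → 1: 9/10
  0 → 11: 7/7
  1 → 2: 9/9
  2 → 3: 9/19
  3 → 10: 9/12
  10 → 11: 9/12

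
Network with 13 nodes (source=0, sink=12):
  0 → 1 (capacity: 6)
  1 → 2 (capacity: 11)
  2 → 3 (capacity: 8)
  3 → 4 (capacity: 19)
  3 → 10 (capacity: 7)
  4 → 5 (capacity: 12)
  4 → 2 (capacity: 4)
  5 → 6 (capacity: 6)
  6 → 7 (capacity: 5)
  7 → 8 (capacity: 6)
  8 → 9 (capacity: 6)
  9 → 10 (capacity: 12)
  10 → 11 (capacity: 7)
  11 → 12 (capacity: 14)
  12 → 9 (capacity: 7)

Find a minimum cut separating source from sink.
Min cut value = 6, edges: (0,1)

Min cut value: 6
Partition: S = [0], T = [1, 2, 3, 4, 5, 6, 7, 8, 9, 10, 11, 12]
Cut edges: (0,1)

By max-flow min-cut theorem, max flow = min cut = 6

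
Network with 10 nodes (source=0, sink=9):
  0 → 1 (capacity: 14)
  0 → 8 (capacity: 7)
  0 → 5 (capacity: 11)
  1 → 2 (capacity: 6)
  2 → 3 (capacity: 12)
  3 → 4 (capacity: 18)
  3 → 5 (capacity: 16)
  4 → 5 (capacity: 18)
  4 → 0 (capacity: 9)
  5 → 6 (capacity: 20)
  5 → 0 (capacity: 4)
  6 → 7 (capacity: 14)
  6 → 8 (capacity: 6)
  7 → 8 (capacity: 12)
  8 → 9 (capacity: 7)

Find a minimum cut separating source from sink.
Min cut value = 7, edges: (8,9)

Min cut value: 7
Partition: S = [0, 1, 2, 3, 4, 5, 6, 7, 8], T = [9]
Cut edges: (8,9)

By max-flow min-cut theorem, max flow = min cut = 7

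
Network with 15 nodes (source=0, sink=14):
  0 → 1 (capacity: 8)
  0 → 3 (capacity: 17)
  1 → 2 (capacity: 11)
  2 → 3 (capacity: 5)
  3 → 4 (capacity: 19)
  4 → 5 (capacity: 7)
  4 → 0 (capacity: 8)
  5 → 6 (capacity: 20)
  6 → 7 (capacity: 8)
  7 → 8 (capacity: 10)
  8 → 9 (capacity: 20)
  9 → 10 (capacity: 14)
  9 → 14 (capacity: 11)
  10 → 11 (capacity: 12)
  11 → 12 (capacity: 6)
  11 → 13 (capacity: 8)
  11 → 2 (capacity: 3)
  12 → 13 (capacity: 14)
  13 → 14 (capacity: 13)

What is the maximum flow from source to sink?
Maximum flow = 7

Max flow: 7

Flow assignment:
  0 → 1: 2/8
  0 → 3: 5/17
  1 → 2: 2/11
  2 → 3: 2/5
  3 → 4: 7/19
  4 → 5: 7/7
  5 → 6: 7/20
  6 → 7: 7/8
  7 → 8: 7/10
  8 → 9: 7/20
  9 → 14: 7/11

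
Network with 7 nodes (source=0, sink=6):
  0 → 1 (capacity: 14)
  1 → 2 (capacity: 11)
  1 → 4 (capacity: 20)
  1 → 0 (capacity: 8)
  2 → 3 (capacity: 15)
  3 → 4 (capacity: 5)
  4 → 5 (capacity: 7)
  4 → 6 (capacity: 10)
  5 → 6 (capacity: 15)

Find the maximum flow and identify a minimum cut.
Max flow = 14, Min cut edges: (0,1)

Maximum flow: 14
Minimum cut: (0,1)
Partition: S = [0], T = [1, 2, 3, 4, 5, 6]

Max-flow min-cut theorem verified: both equal 14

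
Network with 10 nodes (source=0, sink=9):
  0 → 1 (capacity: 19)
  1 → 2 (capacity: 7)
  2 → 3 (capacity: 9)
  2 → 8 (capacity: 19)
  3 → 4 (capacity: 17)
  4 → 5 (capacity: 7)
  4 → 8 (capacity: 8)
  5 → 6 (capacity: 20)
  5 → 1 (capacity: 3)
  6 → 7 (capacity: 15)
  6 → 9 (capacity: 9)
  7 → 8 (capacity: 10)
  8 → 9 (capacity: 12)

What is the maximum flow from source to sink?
Maximum flow = 7

Max flow: 7

Flow assignment:
  0 → 1: 7/19
  1 → 2: 7/7
  2 → 8: 7/19
  8 → 9: 7/12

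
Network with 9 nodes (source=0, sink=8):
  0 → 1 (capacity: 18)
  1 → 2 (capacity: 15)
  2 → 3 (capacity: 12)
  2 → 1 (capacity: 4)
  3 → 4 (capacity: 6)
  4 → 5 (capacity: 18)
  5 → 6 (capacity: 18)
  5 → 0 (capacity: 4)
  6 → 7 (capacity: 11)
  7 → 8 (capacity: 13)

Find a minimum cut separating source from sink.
Min cut value = 6, edges: (3,4)

Min cut value: 6
Partition: S = [0, 1, 2, 3], T = [4, 5, 6, 7, 8]
Cut edges: (3,4)

By max-flow min-cut theorem, max flow = min cut = 6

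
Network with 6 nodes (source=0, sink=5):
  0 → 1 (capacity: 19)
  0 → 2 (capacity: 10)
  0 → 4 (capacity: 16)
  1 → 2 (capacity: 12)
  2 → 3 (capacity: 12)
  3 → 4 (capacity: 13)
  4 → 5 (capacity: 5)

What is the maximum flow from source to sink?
Maximum flow = 5

Max flow: 5

Flow assignment:
  0 → 1: 5/19
  1 → 2: 5/12
  2 → 3: 5/12
  3 → 4: 5/13
  4 → 5: 5/5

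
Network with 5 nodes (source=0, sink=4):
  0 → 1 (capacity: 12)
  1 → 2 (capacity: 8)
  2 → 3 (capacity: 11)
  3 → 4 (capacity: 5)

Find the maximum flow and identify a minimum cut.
Max flow = 5, Min cut edges: (3,4)

Maximum flow: 5
Minimum cut: (3,4)
Partition: S = [0, 1, 2, 3], T = [4]

Max-flow min-cut theorem verified: both equal 5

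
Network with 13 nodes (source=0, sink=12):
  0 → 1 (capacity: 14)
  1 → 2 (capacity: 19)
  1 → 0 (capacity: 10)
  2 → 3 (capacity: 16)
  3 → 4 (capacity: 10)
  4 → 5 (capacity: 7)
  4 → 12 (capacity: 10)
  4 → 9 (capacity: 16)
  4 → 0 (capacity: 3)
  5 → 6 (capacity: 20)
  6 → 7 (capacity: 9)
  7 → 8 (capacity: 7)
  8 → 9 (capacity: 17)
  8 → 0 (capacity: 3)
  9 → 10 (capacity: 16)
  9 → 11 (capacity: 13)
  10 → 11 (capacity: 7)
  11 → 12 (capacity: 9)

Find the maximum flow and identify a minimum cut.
Max flow = 10, Min cut edges: (3,4)

Maximum flow: 10
Minimum cut: (3,4)
Partition: S = [0, 1, 2, 3], T = [4, 5, 6, 7, 8, 9, 10, 11, 12]

Max-flow min-cut theorem verified: both equal 10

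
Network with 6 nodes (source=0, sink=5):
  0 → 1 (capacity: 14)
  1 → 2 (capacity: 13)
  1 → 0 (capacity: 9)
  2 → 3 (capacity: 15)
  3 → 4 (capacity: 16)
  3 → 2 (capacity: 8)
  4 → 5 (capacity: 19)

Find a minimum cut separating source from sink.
Min cut value = 13, edges: (1,2)

Min cut value: 13
Partition: S = [0, 1], T = [2, 3, 4, 5]
Cut edges: (1,2)

By max-flow min-cut theorem, max flow = min cut = 13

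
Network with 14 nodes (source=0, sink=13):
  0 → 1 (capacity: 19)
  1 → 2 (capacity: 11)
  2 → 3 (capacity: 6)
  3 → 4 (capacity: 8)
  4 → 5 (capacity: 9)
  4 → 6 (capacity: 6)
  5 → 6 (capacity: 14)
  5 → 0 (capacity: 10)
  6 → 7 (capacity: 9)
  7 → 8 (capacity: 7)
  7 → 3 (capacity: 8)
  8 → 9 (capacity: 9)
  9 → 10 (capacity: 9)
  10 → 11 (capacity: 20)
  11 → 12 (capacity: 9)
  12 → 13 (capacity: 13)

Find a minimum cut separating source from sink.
Min cut value = 6, edges: (2,3)

Min cut value: 6
Partition: S = [0, 1, 2], T = [3, 4, 5, 6, 7, 8, 9, 10, 11, 12, 13]
Cut edges: (2,3)

By max-flow min-cut theorem, max flow = min cut = 6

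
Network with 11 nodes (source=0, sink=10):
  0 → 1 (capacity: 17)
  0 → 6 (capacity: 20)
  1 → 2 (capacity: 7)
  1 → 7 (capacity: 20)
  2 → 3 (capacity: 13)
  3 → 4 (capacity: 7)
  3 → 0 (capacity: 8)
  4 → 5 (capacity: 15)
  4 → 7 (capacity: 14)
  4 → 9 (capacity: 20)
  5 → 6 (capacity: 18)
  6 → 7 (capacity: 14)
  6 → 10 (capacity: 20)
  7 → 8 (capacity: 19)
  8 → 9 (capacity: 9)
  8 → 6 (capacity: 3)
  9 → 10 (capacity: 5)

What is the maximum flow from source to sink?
Maximum flow = 25

Max flow: 25

Flow assignment:
  0 → 1: 15/17
  0 → 6: 10/20
  1 → 2: 7/7
  1 → 7: 8/20
  2 → 3: 7/13
  3 → 4: 7/7
  4 → 5: 7/15
  5 → 6: 7/18
  6 → 10: 20/20
  7 → 8: 8/19
  8 → 9: 5/9
  8 → 6: 3/3
  9 → 10: 5/5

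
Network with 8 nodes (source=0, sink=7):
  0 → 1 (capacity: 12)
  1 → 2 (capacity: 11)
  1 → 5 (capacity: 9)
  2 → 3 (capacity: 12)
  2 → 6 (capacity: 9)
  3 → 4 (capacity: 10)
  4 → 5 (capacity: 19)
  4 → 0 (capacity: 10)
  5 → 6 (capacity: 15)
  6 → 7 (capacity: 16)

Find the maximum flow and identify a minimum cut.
Max flow = 12, Min cut edges: (0,1)

Maximum flow: 12
Minimum cut: (0,1)
Partition: S = [0], T = [1, 2, 3, 4, 5, 6, 7]

Max-flow min-cut theorem verified: both equal 12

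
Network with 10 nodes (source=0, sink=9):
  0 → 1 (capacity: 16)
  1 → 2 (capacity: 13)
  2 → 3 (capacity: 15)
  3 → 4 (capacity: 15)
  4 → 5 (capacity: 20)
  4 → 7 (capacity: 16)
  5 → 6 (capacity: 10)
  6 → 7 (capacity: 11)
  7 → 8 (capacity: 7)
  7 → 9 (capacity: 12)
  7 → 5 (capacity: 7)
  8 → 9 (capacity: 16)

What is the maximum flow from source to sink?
Maximum flow = 13

Max flow: 13

Flow assignment:
  0 → 1: 13/16
  1 → 2: 13/13
  2 → 3: 13/15
  3 → 4: 13/15
  4 → 7: 13/16
  7 → 8: 1/7
  7 → 9: 12/12
  8 → 9: 1/16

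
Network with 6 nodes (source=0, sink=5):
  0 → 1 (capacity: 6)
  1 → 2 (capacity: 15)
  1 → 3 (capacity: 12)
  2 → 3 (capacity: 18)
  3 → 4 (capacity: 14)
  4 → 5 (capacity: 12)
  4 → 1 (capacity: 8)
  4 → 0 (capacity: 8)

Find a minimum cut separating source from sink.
Min cut value = 6, edges: (0,1)

Min cut value: 6
Partition: S = [0], T = [1, 2, 3, 4, 5]
Cut edges: (0,1)

By max-flow min-cut theorem, max flow = min cut = 6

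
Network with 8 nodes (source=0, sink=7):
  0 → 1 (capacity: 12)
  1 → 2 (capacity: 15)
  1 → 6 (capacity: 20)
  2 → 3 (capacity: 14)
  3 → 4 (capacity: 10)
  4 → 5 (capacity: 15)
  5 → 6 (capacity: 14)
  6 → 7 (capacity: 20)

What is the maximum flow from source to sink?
Maximum flow = 12

Max flow: 12

Flow assignment:
  0 → 1: 12/12
  1 → 6: 12/20
  6 → 7: 12/20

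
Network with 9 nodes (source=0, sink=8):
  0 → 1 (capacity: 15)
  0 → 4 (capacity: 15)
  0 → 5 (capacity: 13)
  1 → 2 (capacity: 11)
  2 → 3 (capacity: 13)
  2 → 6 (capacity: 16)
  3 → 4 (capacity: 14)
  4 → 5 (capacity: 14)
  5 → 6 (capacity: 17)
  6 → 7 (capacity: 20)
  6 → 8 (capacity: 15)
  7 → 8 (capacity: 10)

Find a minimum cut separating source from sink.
Min cut value = 25, edges: (6,8), (7,8)

Min cut value: 25
Partition: S = [0, 1, 2, 3, 4, 5, 6, 7], T = [8]
Cut edges: (6,8), (7,8)

By max-flow min-cut theorem, max flow = min cut = 25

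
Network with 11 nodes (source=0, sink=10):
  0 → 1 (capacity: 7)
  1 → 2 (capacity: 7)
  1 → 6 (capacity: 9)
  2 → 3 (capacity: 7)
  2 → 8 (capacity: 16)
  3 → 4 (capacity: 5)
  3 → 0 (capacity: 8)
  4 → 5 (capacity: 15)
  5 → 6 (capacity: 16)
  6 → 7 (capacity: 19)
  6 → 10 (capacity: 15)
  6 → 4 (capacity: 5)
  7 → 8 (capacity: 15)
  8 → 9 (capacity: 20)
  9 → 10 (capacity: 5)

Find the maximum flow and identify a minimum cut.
Max flow = 7, Min cut edges: (0,1)

Maximum flow: 7
Minimum cut: (0,1)
Partition: S = [0], T = [1, 2, 3, 4, 5, 6, 7, 8, 9, 10]

Max-flow min-cut theorem verified: both equal 7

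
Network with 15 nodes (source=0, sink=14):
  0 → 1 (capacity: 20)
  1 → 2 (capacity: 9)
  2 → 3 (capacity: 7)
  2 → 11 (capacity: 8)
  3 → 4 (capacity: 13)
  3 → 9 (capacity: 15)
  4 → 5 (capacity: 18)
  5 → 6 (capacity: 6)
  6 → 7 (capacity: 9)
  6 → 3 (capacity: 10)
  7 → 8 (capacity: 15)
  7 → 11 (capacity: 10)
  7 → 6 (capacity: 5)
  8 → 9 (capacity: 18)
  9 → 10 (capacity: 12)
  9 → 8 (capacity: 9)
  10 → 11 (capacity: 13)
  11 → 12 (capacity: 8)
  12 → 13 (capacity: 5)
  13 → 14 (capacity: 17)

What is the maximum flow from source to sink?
Maximum flow = 5

Max flow: 5

Flow assignment:
  0 → 1: 5/20
  1 → 2: 5/9
  2 → 3: 1/7
  2 → 11: 4/8
  3 → 9: 1/15
  9 → 10: 1/12
  10 → 11: 1/13
  11 → 12: 5/8
  12 → 13: 5/5
  13 → 14: 5/17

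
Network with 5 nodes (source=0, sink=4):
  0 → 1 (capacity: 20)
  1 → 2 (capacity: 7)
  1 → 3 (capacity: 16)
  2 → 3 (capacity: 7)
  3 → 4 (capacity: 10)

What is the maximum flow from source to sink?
Maximum flow = 10

Max flow: 10

Flow assignment:
  0 → 1: 10/20
  1 → 3: 10/16
  3 → 4: 10/10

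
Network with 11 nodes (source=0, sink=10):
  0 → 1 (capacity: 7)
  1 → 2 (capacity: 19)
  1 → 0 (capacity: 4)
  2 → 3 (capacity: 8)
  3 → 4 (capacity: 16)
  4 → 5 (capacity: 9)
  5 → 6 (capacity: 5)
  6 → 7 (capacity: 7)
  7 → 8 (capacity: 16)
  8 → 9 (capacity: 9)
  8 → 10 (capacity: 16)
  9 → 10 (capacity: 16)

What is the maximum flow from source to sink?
Maximum flow = 5

Max flow: 5

Flow assignment:
  0 → 1: 5/7
  1 → 2: 5/19
  2 → 3: 5/8
  3 → 4: 5/16
  4 → 5: 5/9
  5 → 6: 5/5
  6 → 7: 5/7
  7 → 8: 5/16
  8 → 10: 5/16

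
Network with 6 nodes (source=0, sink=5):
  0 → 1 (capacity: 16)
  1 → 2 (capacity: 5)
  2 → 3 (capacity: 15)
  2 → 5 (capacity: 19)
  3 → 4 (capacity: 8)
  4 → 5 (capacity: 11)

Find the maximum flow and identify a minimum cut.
Max flow = 5, Min cut edges: (1,2)

Maximum flow: 5
Minimum cut: (1,2)
Partition: S = [0, 1], T = [2, 3, 4, 5]

Max-flow min-cut theorem verified: both equal 5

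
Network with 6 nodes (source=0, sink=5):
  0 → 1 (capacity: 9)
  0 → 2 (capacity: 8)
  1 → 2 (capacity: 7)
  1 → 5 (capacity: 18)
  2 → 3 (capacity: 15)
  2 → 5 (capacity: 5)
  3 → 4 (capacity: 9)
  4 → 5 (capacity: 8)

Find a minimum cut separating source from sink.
Min cut value = 17, edges: (0,1), (0,2)

Min cut value: 17
Partition: S = [0], T = [1, 2, 3, 4, 5]
Cut edges: (0,1), (0,2)

By max-flow min-cut theorem, max flow = min cut = 17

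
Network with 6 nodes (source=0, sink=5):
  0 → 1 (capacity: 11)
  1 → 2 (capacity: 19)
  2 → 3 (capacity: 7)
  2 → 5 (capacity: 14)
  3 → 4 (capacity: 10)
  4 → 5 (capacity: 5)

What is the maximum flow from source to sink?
Maximum flow = 11

Max flow: 11

Flow assignment:
  0 → 1: 11/11
  1 → 2: 11/19
  2 → 5: 11/14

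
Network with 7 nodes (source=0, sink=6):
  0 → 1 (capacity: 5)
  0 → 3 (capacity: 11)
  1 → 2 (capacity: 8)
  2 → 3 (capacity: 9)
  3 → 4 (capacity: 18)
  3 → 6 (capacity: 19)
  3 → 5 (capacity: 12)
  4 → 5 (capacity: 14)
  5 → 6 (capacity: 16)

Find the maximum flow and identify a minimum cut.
Max flow = 16, Min cut edges: (0,1), (0,3)

Maximum flow: 16
Minimum cut: (0,1), (0,3)
Partition: S = [0], T = [1, 2, 3, 4, 5, 6]

Max-flow min-cut theorem verified: both equal 16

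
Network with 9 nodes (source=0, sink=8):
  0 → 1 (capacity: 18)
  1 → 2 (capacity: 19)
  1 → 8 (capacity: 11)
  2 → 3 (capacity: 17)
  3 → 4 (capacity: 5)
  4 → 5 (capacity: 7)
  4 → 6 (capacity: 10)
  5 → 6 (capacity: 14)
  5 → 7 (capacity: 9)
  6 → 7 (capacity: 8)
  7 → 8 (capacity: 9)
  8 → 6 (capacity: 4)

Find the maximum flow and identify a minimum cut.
Max flow = 16, Min cut edges: (1,8), (3,4)

Maximum flow: 16
Minimum cut: (1,8), (3,4)
Partition: S = [0, 1, 2, 3], T = [4, 5, 6, 7, 8]

Max-flow min-cut theorem verified: both equal 16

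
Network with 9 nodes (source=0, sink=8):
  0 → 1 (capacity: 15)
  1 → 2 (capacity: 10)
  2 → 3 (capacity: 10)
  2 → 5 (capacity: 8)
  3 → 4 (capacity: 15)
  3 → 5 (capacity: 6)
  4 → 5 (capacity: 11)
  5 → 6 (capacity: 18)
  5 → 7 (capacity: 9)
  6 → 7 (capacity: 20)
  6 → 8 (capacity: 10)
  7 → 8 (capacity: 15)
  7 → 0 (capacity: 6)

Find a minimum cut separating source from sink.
Min cut value = 10, edges: (1,2)

Min cut value: 10
Partition: S = [0, 1], T = [2, 3, 4, 5, 6, 7, 8]
Cut edges: (1,2)

By max-flow min-cut theorem, max flow = min cut = 10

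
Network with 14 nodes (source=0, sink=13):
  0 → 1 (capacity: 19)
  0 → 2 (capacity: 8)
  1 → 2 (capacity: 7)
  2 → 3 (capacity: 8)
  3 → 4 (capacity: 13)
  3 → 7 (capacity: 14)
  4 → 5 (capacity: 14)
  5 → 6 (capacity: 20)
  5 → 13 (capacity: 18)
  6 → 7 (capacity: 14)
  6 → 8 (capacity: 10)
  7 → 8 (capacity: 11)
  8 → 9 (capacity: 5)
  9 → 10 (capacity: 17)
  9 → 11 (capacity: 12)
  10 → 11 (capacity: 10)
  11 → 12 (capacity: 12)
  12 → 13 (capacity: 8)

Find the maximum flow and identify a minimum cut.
Max flow = 8, Min cut edges: (2,3)

Maximum flow: 8
Minimum cut: (2,3)
Partition: S = [0, 1, 2], T = [3, 4, 5, 6, 7, 8, 9, 10, 11, 12, 13]

Max-flow min-cut theorem verified: both equal 8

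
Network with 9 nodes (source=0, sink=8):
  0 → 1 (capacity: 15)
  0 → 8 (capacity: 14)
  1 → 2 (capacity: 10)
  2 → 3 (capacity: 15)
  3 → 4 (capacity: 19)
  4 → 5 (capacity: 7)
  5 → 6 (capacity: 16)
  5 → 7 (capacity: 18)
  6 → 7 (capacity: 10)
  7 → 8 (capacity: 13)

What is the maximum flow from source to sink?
Maximum flow = 21

Max flow: 21

Flow assignment:
  0 → 1: 7/15
  0 → 8: 14/14
  1 → 2: 7/10
  2 → 3: 7/15
  3 → 4: 7/19
  4 → 5: 7/7
  5 → 7: 7/18
  7 → 8: 7/13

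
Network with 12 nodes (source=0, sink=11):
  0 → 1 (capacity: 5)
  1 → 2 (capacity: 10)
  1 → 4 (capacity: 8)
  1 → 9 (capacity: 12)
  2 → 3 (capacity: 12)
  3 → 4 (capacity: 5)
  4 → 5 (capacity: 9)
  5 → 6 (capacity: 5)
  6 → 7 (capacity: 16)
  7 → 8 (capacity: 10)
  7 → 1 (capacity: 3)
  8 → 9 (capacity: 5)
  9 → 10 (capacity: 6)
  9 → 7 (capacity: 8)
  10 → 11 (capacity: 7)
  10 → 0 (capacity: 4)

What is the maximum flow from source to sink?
Maximum flow = 5

Max flow: 5

Flow assignment:
  0 → 1: 5/5
  1 → 9: 5/12
  9 → 10: 5/6
  10 → 11: 5/7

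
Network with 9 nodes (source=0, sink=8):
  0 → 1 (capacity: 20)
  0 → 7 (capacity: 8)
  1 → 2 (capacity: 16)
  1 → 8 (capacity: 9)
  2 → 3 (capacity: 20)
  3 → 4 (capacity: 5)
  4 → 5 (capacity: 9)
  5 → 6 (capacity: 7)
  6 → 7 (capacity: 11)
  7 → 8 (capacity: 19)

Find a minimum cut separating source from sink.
Min cut value = 22, edges: (0,7), (1,8), (3,4)

Min cut value: 22
Partition: S = [0, 1, 2, 3], T = [4, 5, 6, 7, 8]
Cut edges: (0,7), (1,8), (3,4)

By max-flow min-cut theorem, max flow = min cut = 22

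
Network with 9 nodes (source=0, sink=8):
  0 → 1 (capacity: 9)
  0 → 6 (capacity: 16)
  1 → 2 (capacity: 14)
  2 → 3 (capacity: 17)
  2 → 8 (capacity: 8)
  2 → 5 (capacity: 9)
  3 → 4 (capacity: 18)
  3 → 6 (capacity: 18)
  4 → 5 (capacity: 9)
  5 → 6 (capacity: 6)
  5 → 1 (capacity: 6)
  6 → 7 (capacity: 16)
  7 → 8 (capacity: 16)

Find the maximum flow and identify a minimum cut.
Max flow = 24, Min cut edges: (2,8), (7,8)

Maximum flow: 24
Minimum cut: (2,8), (7,8)
Partition: S = [0, 1, 2, 3, 4, 5, 6, 7], T = [8]

Max-flow min-cut theorem verified: both equal 24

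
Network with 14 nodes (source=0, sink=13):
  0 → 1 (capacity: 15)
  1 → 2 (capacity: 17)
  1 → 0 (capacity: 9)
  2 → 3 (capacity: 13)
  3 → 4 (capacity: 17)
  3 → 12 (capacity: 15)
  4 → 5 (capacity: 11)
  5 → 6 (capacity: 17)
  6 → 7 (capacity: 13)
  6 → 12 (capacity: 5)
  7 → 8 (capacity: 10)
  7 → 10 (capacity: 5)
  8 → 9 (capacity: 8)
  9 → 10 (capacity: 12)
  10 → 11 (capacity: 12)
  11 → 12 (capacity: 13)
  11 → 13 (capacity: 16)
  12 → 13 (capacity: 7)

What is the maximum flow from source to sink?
Maximum flow = 13

Max flow: 13

Flow assignment:
  0 → 1: 13/15
  1 → 2: 13/17
  2 → 3: 13/13
  3 → 4: 6/17
  3 → 12: 7/15
  4 → 5: 6/11
  5 → 6: 6/17
  6 → 7: 6/13
  7 → 8: 1/10
  7 → 10: 5/5
  8 → 9: 1/8
  9 → 10: 1/12
  10 → 11: 6/12
  11 → 13: 6/16
  12 → 13: 7/7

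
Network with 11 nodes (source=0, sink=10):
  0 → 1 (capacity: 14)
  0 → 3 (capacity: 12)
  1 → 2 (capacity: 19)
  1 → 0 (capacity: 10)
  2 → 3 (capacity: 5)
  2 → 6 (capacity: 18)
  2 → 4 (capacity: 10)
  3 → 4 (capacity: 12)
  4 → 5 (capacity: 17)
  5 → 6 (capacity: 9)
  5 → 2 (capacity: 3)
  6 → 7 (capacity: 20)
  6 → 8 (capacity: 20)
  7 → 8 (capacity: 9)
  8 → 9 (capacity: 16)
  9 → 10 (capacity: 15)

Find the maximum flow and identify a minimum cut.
Max flow = 15, Min cut edges: (9,10)

Maximum flow: 15
Minimum cut: (9,10)
Partition: S = [0, 1, 2, 3, 4, 5, 6, 7, 8, 9], T = [10]

Max-flow min-cut theorem verified: both equal 15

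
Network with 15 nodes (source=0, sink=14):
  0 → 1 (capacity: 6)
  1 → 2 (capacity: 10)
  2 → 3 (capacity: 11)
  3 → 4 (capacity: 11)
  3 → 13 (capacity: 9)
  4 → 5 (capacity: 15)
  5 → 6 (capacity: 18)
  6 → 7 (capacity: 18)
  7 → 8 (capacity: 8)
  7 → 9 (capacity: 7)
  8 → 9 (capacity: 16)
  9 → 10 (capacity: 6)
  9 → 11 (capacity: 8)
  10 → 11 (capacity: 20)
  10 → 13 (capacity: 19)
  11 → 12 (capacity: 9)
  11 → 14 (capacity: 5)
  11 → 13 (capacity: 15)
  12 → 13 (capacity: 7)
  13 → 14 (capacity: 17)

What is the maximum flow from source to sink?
Maximum flow = 6

Max flow: 6

Flow assignment:
  0 → 1: 6/6
  1 → 2: 6/10
  2 → 3: 6/11
  3 → 13: 6/9
  13 → 14: 6/17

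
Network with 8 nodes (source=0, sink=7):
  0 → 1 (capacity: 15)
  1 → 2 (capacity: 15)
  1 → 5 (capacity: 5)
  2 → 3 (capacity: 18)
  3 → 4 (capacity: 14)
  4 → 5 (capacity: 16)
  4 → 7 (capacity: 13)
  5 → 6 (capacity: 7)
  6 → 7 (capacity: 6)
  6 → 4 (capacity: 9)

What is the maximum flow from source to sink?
Maximum flow = 15

Max flow: 15

Flow assignment:
  0 → 1: 15/15
  1 → 2: 10/15
  1 → 5: 5/5
  2 → 3: 10/18
  3 → 4: 10/14
  4 → 7: 10/13
  5 → 6: 5/7
  6 → 7: 5/6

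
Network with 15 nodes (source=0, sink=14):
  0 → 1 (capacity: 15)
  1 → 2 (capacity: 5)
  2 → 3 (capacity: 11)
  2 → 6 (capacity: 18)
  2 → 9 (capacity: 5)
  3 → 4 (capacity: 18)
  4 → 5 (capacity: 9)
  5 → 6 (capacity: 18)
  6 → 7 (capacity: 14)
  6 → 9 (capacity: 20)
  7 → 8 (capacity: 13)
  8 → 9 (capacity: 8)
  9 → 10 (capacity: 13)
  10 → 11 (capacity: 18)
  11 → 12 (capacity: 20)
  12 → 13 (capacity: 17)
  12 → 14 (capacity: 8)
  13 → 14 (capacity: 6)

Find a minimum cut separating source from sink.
Min cut value = 5, edges: (1,2)

Min cut value: 5
Partition: S = [0, 1], T = [2, 3, 4, 5, 6, 7, 8, 9, 10, 11, 12, 13, 14]
Cut edges: (1,2)

By max-flow min-cut theorem, max flow = min cut = 5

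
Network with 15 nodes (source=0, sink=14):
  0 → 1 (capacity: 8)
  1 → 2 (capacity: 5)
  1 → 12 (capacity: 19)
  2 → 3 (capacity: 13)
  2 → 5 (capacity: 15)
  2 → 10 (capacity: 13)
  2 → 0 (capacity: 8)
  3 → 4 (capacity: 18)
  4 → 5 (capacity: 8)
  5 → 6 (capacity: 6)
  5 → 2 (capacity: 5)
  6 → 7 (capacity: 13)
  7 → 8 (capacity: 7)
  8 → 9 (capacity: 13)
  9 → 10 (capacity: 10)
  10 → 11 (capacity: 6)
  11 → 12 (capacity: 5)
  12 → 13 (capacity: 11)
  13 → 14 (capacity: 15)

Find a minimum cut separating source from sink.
Min cut value = 8, edges: (0,1)

Min cut value: 8
Partition: S = [0], T = [1, 2, 3, 4, 5, 6, 7, 8, 9, 10, 11, 12, 13, 14]
Cut edges: (0,1)

By max-flow min-cut theorem, max flow = min cut = 8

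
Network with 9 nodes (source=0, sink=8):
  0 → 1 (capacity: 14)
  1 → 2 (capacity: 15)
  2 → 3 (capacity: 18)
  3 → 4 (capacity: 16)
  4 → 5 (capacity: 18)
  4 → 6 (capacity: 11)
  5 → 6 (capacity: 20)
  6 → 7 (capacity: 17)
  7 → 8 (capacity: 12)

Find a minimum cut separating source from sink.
Min cut value = 12, edges: (7,8)

Min cut value: 12
Partition: S = [0, 1, 2, 3, 4, 5, 6, 7], T = [8]
Cut edges: (7,8)

By max-flow min-cut theorem, max flow = min cut = 12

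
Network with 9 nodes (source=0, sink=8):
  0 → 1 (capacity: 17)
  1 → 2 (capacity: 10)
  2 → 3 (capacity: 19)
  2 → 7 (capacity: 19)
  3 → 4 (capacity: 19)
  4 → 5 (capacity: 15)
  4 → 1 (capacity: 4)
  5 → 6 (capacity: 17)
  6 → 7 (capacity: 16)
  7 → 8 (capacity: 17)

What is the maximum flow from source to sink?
Maximum flow = 10

Max flow: 10

Flow assignment:
  0 → 1: 10/17
  1 → 2: 10/10
  2 → 7: 10/19
  7 → 8: 10/17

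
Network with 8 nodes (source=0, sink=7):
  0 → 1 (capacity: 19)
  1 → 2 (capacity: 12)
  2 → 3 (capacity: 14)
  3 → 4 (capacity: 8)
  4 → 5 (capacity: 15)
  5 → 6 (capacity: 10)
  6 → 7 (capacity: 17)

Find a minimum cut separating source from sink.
Min cut value = 8, edges: (3,4)

Min cut value: 8
Partition: S = [0, 1, 2, 3], T = [4, 5, 6, 7]
Cut edges: (3,4)

By max-flow min-cut theorem, max flow = min cut = 8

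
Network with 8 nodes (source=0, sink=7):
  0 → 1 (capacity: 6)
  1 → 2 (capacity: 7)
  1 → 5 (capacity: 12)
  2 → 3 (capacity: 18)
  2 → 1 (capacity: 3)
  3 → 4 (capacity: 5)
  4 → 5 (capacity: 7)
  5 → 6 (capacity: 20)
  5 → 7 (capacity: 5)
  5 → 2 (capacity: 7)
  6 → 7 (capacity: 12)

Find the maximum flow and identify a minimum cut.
Max flow = 6, Min cut edges: (0,1)

Maximum flow: 6
Minimum cut: (0,1)
Partition: S = [0], T = [1, 2, 3, 4, 5, 6, 7]

Max-flow min-cut theorem verified: both equal 6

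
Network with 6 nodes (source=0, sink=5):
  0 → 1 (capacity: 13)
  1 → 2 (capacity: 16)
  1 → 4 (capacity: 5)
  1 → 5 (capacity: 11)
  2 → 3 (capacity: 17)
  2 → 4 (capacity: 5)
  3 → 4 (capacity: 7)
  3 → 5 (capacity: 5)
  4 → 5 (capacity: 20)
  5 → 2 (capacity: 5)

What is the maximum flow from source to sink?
Maximum flow = 13

Max flow: 13

Flow assignment:
  0 → 1: 13/13
  1 → 4: 2/5
  1 → 5: 11/11
  4 → 5: 2/20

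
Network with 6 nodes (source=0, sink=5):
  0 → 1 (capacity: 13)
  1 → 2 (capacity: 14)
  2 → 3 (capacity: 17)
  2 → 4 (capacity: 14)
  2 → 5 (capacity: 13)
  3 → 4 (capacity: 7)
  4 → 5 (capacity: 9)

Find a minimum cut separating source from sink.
Min cut value = 13, edges: (0,1)

Min cut value: 13
Partition: S = [0], T = [1, 2, 3, 4, 5]
Cut edges: (0,1)

By max-flow min-cut theorem, max flow = min cut = 13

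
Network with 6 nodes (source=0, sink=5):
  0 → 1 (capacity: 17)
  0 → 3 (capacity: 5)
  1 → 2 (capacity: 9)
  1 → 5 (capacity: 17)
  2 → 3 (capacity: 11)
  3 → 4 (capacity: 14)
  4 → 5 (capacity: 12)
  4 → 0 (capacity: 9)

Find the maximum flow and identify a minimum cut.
Max flow = 22, Min cut edges: (0,1), (0,3)

Maximum flow: 22
Minimum cut: (0,1), (0,3)
Partition: S = [0], T = [1, 2, 3, 4, 5]

Max-flow min-cut theorem verified: both equal 22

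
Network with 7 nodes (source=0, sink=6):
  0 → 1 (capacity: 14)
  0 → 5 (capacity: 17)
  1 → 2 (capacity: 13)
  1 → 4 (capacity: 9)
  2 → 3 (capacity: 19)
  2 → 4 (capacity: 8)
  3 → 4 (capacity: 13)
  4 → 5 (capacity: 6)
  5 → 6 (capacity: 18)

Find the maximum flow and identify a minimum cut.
Max flow = 18, Min cut edges: (5,6)

Maximum flow: 18
Minimum cut: (5,6)
Partition: S = [0, 1, 2, 3, 4, 5], T = [6]

Max-flow min-cut theorem verified: both equal 18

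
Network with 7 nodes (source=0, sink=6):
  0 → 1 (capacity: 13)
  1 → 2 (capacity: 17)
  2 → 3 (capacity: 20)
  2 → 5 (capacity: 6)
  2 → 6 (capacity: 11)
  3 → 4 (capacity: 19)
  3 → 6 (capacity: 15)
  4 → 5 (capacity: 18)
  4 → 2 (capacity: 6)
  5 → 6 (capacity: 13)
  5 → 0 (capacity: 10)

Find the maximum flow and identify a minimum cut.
Max flow = 13, Min cut edges: (0,1)

Maximum flow: 13
Minimum cut: (0,1)
Partition: S = [0], T = [1, 2, 3, 4, 5, 6]

Max-flow min-cut theorem verified: both equal 13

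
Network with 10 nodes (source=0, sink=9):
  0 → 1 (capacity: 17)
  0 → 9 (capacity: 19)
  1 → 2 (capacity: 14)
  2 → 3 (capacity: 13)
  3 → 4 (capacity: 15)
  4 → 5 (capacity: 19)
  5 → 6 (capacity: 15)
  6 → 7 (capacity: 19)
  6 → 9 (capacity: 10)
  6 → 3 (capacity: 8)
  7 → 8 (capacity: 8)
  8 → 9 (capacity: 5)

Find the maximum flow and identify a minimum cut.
Max flow = 32, Min cut edges: (0,9), (2,3)

Maximum flow: 32
Minimum cut: (0,9), (2,3)
Partition: S = [0, 1, 2], T = [3, 4, 5, 6, 7, 8, 9]

Max-flow min-cut theorem verified: both equal 32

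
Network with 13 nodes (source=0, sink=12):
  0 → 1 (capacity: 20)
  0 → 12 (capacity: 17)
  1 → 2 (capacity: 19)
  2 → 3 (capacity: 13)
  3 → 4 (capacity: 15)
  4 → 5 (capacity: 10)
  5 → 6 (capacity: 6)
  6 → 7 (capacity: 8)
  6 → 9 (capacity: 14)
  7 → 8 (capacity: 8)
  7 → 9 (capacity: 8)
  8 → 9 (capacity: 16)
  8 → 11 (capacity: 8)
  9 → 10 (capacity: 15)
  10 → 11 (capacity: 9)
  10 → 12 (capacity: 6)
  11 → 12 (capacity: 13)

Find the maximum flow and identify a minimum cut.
Max flow = 23, Min cut edges: (0,12), (5,6)

Maximum flow: 23
Minimum cut: (0,12), (5,6)
Partition: S = [0, 1, 2, 3, 4, 5], T = [6, 7, 8, 9, 10, 11, 12]

Max-flow min-cut theorem verified: both equal 23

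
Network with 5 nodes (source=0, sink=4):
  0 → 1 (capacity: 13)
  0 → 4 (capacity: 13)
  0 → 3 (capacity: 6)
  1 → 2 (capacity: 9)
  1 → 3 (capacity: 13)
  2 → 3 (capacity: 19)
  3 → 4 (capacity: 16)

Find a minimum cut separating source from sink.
Min cut value = 29, edges: (0,4), (3,4)

Min cut value: 29
Partition: S = [0, 1, 2, 3], T = [4]
Cut edges: (0,4), (3,4)

By max-flow min-cut theorem, max flow = min cut = 29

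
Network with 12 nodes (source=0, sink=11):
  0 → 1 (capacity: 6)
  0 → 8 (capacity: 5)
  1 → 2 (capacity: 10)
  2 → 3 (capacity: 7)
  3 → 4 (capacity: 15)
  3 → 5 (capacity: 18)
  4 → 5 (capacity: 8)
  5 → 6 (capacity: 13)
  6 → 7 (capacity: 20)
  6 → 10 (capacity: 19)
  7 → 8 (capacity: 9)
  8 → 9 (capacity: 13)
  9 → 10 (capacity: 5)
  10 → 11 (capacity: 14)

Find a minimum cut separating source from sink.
Min cut value = 11, edges: (0,1), (9,10)

Min cut value: 11
Partition: S = [0, 7, 8, 9], T = [1, 2, 3, 4, 5, 6, 10, 11]
Cut edges: (0,1), (9,10)

By max-flow min-cut theorem, max flow = min cut = 11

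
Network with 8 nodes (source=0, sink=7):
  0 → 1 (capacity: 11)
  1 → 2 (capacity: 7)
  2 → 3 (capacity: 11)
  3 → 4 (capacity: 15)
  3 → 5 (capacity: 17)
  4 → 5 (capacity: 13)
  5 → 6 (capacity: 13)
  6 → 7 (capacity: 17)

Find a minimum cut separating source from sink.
Min cut value = 7, edges: (1,2)

Min cut value: 7
Partition: S = [0, 1], T = [2, 3, 4, 5, 6, 7]
Cut edges: (1,2)

By max-flow min-cut theorem, max flow = min cut = 7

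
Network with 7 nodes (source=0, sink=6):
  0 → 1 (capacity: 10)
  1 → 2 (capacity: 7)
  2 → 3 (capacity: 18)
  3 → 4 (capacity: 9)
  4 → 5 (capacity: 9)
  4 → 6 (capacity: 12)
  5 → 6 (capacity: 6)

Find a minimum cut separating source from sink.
Min cut value = 7, edges: (1,2)

Min cut value: 7
Partition: S = [0, 1], T = [2, 3, 4, 5, 6]
Cut edges: (1,2)

By max-flow min-cut theorem, max flow = min cut = 7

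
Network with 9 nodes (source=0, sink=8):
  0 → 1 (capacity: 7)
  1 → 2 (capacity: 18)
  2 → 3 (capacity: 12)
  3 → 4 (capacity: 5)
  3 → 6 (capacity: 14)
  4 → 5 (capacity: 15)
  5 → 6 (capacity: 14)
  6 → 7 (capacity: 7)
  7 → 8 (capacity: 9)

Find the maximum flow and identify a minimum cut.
Max flow = 7, Min cut edges: (6,7)

Maximum flow: 7
Minimum cut: (6,7)
Partition: S = [0, 1, 2, 3, 4, 5, 6], T = [7, 8]

Max-flow min-cut theorem verified: both equal 7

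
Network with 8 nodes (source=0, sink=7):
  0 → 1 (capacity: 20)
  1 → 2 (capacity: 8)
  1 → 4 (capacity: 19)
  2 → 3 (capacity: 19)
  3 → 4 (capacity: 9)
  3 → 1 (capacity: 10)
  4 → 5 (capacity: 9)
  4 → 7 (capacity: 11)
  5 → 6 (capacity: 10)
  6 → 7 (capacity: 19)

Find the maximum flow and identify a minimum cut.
Max flow = 20, Min cut edges: (4,5), (4,7)

Maximum flow: 20
Minimum cut: (4,5), (4,7)
Partition: S = [0, 1, 2, 3, 4], T = [5, 6, 7]

Max-flow min-cut theorem verified: both equal 20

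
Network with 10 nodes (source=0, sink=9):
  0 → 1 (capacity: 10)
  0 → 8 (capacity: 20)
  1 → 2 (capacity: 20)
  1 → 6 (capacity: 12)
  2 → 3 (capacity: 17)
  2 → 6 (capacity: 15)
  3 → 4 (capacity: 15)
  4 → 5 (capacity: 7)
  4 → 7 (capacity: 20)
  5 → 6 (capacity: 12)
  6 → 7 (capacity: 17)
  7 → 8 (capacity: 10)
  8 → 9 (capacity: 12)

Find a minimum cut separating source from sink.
Min cut value = 12, edges: (8,9)

Min cut value: 12
Partition: S = [0, 1, 2, 3, 4, 5, 6, 7, 8], T = [9]
Cut edges: (8,9)

By max-flow min-cut theorem, max flow = min cut = 12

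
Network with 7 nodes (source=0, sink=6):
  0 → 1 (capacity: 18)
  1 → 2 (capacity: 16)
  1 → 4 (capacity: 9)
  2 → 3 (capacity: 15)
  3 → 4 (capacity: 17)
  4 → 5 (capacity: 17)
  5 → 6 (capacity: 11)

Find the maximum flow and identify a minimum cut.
Max flow = 11, Min cut edges: (5,6)

Maximum flow: 11
Minimum cut: (5,6)
Partition: S = [0, 1, 2, 3, 4, 5], T = [6]

Max-flow min-cut theorem verified: both equal 11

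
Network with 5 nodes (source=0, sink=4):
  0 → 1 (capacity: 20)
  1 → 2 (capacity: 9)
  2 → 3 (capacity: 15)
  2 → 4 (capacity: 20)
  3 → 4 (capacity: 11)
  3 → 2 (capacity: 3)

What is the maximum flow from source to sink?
Maximum flow = 9

Max flow: 9

Flow assignment:
  0 → 1: 9/20
  1 → 2: 9/9
  2 → 4: 9/20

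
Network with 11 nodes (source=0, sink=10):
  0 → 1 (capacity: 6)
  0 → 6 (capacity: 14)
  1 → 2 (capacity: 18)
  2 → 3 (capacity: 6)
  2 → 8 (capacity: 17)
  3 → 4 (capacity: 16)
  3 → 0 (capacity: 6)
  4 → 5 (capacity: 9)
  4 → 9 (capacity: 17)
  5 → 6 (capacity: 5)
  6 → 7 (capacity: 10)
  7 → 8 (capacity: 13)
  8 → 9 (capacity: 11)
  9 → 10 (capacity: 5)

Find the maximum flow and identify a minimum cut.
Max flow = 5, Min cut edges: (9,10)

Maximum flow: 5
Minimum cut: (9,10)
Partition: S = [0, 1, 2, 3, 4, 5, 6, 7, 8, 9], T = [10]

Max-flow min-cut theorem verified: both equal 5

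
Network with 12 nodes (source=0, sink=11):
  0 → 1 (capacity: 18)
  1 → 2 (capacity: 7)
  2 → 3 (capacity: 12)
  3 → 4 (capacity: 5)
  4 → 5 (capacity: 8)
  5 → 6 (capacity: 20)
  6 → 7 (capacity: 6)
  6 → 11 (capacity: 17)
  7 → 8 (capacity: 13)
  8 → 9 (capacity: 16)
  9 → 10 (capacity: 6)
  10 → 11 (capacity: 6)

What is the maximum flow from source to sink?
Maximum flow = 5

Max flow: 5

Flow assignment:
  0 → 1: 5/18
  1 → 2: 5/7
  2 → 3: 5/12
  3 → 4: 5/5
  4 → 5: 5/8
  5 → 6: 5/20
  6 → 11: 5/17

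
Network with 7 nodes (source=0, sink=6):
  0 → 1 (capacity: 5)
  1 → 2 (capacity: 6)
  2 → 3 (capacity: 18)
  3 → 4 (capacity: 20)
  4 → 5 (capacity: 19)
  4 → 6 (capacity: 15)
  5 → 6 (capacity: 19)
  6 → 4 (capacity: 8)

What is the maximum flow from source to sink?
Maximum flow = 5

Max flow: 5

Flow assignment:
  0 → 1: 5/5
  1 → 2: 5/6
  2 → 3: 5/18
  3 → 4: 5/20
  4 → 6: 5/15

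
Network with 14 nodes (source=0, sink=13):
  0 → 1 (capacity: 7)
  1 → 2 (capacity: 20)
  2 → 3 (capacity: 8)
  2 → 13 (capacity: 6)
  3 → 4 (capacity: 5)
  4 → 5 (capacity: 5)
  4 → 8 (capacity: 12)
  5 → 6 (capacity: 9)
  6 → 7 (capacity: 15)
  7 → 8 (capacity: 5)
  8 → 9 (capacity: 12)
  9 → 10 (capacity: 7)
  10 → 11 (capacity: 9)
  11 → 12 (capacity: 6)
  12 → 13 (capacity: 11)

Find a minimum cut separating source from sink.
Min cut value = 7, edges: (0,1)

Min cut value: 7
Partition: S = [0], T = [1, 2, 3, 4, 5, 6, 7, 8, 9, 10, 11, 12, 13]
Cut edges: (0,1)

By max-flow min-cut theorem, max flow = min cut = 7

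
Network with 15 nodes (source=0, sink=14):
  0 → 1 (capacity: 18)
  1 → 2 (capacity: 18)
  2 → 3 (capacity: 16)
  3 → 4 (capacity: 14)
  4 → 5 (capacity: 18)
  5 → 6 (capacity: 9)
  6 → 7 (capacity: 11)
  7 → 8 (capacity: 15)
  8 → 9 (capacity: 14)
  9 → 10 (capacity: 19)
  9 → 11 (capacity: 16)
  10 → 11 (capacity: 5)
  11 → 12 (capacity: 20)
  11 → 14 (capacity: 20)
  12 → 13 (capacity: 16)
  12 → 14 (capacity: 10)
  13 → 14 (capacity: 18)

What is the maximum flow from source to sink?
Maximum flow = 9

Max flow: 9

Flow assignment:
  0 → 1: 9/18
  1 → 2: 9/18
  2 → 3: 9/16
  3 → 4: 9/14
  4 → 5: 9/18
  5 → 6: 9/9
  6 → 7: 9/11
  7 → 8: 9/15
  8 → 9: 9/14
  9 → 11: 9/16
  11 → 14: 9/20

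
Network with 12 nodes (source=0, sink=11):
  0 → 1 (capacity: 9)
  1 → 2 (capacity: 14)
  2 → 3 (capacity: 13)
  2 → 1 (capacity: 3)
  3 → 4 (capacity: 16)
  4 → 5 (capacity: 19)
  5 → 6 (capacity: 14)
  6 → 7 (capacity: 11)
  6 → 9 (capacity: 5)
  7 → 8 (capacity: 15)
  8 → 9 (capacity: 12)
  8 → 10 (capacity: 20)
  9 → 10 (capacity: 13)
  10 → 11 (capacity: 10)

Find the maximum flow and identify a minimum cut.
Max flow = 9, Min cut edges: (0,1)

Maximum flow: 9
Minimum cut: (0,1)
Partition: S = [0], T = [1, 2, 3, 4, 5, 6, 7, 8, 9, 10, 11]

Max-flow min-cut theorem verified: both equal 9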